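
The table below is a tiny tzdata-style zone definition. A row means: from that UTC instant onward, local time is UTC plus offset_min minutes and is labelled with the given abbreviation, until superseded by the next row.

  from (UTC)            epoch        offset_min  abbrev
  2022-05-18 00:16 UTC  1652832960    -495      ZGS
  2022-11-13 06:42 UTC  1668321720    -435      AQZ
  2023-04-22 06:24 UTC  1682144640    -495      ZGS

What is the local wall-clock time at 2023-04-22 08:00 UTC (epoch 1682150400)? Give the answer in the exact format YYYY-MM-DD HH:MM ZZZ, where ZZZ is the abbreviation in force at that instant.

2023-04-21 23:45 ZGS

Query: 2023-04-22 08:00 UTC
Rule 3/3 (ZGS, -08:15): 2023-04-22 06:24 UTC ≤ query < +∞
8·60 + 0 - 495 = -15 min
-15 = -1·1440 + 1425; 1425 = 23·60 + 45 → 23:45, 2023-04-22 - 1 day = 2023-04-21
→ 2023-04-21 23:45 ZGS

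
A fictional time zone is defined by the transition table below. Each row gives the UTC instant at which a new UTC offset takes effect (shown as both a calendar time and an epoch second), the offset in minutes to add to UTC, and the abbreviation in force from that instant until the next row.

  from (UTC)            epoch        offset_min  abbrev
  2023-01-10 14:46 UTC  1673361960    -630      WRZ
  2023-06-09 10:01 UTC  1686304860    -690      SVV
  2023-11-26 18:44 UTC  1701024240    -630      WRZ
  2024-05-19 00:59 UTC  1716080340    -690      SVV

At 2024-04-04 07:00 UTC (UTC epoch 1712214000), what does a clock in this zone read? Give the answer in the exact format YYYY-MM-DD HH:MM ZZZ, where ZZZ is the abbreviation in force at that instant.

2024-04-03 20:30 WRZ

Query: 2024-04-04 07:00 UTC
Rule 3/4 (WRZ, -10:30): 2023-11-26 18:44 UTC ≤ query < 2024-05-19 00:59 UTC
7·60 + 0 - 630 = -210 min
-210 = -1·1440 + 1230; 1230 = 20·60 + 30 → 20:30, 2024-04-04 - 1 day = 2024-04-03
→ 2024-04-03 20:30 WRZ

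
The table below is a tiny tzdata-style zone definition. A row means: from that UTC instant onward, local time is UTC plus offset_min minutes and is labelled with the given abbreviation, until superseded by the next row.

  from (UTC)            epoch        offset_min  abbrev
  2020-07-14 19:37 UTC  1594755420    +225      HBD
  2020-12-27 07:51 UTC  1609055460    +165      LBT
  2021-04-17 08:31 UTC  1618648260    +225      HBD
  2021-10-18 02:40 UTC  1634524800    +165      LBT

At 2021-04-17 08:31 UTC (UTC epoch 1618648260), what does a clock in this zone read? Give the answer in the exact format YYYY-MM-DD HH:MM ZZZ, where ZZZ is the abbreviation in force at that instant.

2021-04-17 12:16 HBD

Query: 2021-04-17 08:31 UTC
Rule 3/4 (HBD, +03:45): 2021-04-17 08:31 UTC ≤ query < 2021-10-18 02:40 UTC
8·60 + 31 + 225 = 736 min
736 = 0·1440 + 736; 736 = 12·60 + 16 → 12:16, same day
→ 2021-04-17 12:16 HBD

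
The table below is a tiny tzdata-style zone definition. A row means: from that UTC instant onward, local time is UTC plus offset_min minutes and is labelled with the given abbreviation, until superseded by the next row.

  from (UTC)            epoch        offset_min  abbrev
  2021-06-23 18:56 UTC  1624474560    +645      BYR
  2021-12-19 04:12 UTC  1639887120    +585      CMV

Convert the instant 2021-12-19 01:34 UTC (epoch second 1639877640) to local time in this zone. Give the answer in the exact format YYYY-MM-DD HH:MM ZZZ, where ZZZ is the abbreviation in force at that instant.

2021-12-19 12:19 BYR

Query: 2021-12-19 01:34 UTC
Rule 1/2 (BYR, +10:45): 2021-06-23 18:56 UTC ≤ query < 2021-12-19 04:12 UTC
1·60 + 34 + 645 = 739 min
739 = 0·1440 + 739; 739 = 12·60 + 19 → 12:19, same day
→ 2021-12-19 12:19 BYR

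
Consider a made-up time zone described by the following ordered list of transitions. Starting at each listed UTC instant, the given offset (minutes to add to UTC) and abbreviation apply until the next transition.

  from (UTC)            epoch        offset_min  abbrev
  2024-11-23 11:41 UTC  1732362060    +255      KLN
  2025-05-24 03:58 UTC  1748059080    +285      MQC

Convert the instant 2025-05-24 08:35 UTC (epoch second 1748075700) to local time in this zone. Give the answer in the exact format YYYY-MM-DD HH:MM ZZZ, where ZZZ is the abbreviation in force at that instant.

2025-05-24 13:20 MQC

Query: 2025-05-24 08:35 UTC
Rule 2/2 (MQC, +04:45): 2025-05-24 03:58 UTC ≤ query < +∞
8·60 + 35 + 285 = 800 min
800 = 0·1440 + 800; 800 = 13·60 + 20 → 13:20, same day
→ 2025-05-24 13:20 MQC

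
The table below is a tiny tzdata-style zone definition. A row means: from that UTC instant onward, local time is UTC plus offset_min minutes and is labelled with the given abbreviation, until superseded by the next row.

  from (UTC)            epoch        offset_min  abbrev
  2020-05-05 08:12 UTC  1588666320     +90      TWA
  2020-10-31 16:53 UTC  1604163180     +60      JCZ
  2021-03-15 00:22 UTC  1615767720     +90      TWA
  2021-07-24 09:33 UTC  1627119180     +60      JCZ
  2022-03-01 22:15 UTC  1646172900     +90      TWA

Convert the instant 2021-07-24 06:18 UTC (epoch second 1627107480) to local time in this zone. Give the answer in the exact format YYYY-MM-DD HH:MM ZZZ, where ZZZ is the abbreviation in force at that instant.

2021-07-24 07:48 TWA

Query: 2021-07-24 06:18 UTC
Rule 3/5 (TWA, +01:30): 2021-03-15 00:22 UTC ≤ query < 2021-07-24 09:33 UTC
6·60 + 18 + 90 = 468 min
468 = 0·1440 + 468; 468 = 7·60 + 48 → 07:48, same day
→ 2021-07-24 07:48 TWA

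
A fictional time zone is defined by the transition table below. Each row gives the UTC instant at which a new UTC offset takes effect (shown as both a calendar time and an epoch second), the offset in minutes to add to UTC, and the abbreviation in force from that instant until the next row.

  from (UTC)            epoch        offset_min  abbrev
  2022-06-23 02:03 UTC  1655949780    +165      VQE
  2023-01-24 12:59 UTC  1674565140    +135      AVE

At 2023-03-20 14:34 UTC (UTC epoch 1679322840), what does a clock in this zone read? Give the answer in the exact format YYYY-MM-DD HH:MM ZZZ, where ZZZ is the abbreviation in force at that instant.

2023-03-20 16:49 AVE

Query: 2023-03-20 14:34 UTC
Rule 2/2 (AVE, +02:15): 2023-01-24 12:59 UTC ≤ query < +∞
14·60 + 34 + 135 = 1009 min
1009 = 0·1440 + 1009; 1009 = 16·60 + 49 → 16:49, same day
→ 2023-03-20 16:49 AVE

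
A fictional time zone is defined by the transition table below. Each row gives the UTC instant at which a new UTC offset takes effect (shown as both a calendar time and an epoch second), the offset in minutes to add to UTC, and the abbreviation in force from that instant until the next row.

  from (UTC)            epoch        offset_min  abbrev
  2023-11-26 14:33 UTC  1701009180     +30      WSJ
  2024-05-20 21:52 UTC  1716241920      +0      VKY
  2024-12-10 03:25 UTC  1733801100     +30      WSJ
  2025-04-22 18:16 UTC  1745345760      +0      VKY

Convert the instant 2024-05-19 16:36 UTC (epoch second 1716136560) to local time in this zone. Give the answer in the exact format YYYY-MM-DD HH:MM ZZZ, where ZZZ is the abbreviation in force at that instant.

Query: 2024-05-19 16:36 UTC
Rule 1/4 (WSJ, +00:30): 2023-11-26 14:33 UTC ≤ query < 2024-05-20 21:52 UTC
16·60 + 36 + 30 = 1026 min
1026 = 0·1440 + 1026; 1026 = 17·60 + 6 → 17:06, same day
→ 2024-05-19 17:06 WSJ

2024-05-19 17:06 WSJ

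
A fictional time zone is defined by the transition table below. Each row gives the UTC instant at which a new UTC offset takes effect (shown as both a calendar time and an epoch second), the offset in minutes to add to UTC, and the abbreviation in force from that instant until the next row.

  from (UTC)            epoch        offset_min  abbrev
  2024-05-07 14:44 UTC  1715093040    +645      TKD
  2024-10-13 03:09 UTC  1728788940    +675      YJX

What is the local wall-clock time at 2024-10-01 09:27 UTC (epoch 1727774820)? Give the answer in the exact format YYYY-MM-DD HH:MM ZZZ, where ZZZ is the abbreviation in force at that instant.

2024-10-01 20:12 TKD

Query: 2024-10-01 09:27 UTC
Rule 1/2 (TKD, +10:45): 2024-05-07 14:44 UTC ≤ query < 2024-10-13 03:09 UTC
9·60 + 27 + 645 = 1212 min
1212 = 0·1440 + 1212; 1212 = 20·60 + 12 → 20:12, same day
→ 2024-10-01 20:12 TKD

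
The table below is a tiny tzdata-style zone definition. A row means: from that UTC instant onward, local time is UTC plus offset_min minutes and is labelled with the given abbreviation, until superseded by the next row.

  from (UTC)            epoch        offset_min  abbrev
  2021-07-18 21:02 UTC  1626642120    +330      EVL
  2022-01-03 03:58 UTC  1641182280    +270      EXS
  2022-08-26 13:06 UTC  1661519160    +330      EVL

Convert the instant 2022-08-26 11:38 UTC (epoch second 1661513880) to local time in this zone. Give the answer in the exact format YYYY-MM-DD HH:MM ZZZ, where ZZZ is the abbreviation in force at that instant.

2022-08-26 16:08 EXS

Query: 2022-08-26 11:38 UTC
Rule 2/3 (EXS, +04:30): 2022-01-03 03:58 UTC ≤ query < 2022-08-26 13:06 UTC
11·60 + 38 + 270 = 968 min
968 = 0·1440 + 968; 968 = 16·60 + 8 → 16:08, same day
→ 2022-08-26 16:08 EXS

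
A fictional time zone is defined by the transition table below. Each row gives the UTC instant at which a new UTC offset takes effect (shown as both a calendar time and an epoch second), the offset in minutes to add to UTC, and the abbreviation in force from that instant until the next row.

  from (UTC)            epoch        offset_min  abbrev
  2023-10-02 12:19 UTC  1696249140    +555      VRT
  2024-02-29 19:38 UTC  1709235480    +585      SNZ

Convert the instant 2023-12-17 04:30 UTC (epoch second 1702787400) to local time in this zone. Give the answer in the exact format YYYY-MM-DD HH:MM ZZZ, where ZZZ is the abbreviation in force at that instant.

2023-12-17 13:45 VRT

Query: 2023-12-17 04:30 UTC
Rule 1/2 (VRT, +09:15): 2023-10-02 12:19 UTC ≤ query < 2024-02-29 19:38 UTC
4·60 + 30 + 555 = 825 min
825 = 0·1440 + 825; 825 = 13·60 + 45 → 13:45, same day
→ 2023-12-17 13:45 VRT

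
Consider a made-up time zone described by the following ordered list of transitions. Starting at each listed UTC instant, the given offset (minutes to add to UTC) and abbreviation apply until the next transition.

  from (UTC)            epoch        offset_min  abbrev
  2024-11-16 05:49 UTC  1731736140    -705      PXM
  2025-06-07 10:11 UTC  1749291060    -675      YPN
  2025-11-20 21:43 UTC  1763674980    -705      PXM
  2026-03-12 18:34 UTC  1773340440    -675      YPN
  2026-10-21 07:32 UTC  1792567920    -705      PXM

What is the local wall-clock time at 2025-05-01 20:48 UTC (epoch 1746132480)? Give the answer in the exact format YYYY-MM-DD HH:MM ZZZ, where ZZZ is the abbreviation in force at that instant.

2025-05-01 09:03 PXM

Query: 2025-05-01 20:48 UTC
Rule 1/5 (PXM, -11:45): 2024-11-16 05:49 UTC ≤ query < 2025-06-07 10:11 UTC
20·60 + 48 - 705 = 543 min
543 = 0·1440 + 543; 543 = 9·60 + 3 → 09:03, same day
→ 2025-05-01 09:03 PXM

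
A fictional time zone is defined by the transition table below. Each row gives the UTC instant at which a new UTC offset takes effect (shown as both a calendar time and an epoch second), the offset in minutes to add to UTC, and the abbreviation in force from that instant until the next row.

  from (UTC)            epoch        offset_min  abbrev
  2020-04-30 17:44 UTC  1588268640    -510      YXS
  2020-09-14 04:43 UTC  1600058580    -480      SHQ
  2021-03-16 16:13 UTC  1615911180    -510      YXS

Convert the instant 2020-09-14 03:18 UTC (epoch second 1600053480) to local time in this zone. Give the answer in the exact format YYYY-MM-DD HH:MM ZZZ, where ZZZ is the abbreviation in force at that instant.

2020-09-13 18:48 YXS

Query: 2020-09-14 03:18 UTC
Rule 1/3 (YXS, -08:30): 2020-04-30 17:44 UTC ≤ query < 2020-09-14 04:43 UTC
3·60 + 18 - 510 = -312 min
-312 = -1·1440 + 1128; 1128 = 18·60 + 48 → 18:48, 2020-09-14 - 1 day = 2020-09-13
→ 2020-09-13 18:48 YXS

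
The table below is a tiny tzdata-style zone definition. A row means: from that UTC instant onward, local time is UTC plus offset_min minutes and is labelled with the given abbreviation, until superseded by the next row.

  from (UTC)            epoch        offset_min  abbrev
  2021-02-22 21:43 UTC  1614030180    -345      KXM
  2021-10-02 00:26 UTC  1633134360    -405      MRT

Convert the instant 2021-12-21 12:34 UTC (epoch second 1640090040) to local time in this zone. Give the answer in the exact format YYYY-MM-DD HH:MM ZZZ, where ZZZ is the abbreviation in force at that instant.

Query: 2021-12-21 12:34 UTC
Rule 2/2 (MRT, -06:45): 2021-10-02 00:26 UTC ≤ query < +∞
12·60 + 34 - 405 = 349 min
349 = 0·1440 + 349; 349 = 5·60 + 49 → 05:49, same day
→ 2021-12-21 05:49 MRT

2021-12-21 05:49 MRT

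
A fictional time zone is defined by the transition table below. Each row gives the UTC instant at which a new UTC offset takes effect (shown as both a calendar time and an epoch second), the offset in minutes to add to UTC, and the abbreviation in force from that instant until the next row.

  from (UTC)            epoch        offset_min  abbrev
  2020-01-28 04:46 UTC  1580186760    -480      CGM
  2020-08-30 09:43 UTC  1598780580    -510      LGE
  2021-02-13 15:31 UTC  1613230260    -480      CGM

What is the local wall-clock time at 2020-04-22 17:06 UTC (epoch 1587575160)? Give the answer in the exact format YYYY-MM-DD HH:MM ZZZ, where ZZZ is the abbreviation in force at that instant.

2020-04-22 09:06 CGM

Query: 2020-04-22 17:06 UTC
Rule 1/3 (CGM, -08:00): 2020-01-28 04:46 UTC ≤ query < 2020-08-30 09:43 UTC
17·60 + 6 - 480 = 546 min
546 = 0·1440 + 546; 546 = 9·60 + 6 → 09:06, same day
→ 2020-04-22 09:06 CGM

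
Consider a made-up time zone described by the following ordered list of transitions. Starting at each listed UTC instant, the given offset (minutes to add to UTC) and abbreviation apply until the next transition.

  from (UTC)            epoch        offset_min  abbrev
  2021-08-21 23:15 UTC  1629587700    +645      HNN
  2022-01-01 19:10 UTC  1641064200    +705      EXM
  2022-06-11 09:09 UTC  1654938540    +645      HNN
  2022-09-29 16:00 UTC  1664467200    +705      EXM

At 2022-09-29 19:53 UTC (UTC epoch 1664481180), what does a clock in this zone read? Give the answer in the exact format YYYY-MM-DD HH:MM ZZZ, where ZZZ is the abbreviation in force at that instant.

Query: 2022-09-29 19:53 UTC
Rule 4/4 (EXM, +11:45): 2022-09-29 16:00 UTC ≤ query < +∞
19·60 + 53 + 705 = 1898 min
1898 = 1·1440 + 458; 458 = 7·60 + 38 → 07:38, 2022-09-29 + 1 day = 2022-09-30
→ 2022-09-30 07:38 EXM

2022-09-30 07:38 EXM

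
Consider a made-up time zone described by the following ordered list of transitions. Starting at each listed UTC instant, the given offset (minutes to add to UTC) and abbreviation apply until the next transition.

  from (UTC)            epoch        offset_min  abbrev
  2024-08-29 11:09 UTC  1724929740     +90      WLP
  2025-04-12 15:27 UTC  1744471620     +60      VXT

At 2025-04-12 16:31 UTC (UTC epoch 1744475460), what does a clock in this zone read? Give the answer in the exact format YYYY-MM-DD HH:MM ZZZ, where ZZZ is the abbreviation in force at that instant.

Query: 2025-04-12 16:31 UTC
Rule 2/2 (VXT, +01:00): 2025-04-12 15:27 UTC ≤ query < +∞
16·60 + 31 + 60 = 1051 min
1051 = 0·1440 + 1051; 1051 = 17·60 + 31 → 17:31, same day
→ 2025-04-12 17:31 VXT

2025-04-12 17:31 VXT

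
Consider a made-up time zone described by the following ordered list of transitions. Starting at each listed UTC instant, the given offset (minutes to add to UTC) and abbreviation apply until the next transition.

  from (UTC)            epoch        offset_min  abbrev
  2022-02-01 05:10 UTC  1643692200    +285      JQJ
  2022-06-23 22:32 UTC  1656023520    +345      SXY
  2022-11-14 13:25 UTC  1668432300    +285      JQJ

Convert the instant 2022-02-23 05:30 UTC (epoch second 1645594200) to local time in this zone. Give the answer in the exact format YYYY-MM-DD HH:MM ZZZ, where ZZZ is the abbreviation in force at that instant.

2022-02-23 10:15 JQJ

Query: 2022-02-23 05:30 UTC
Rule 1/3 (JQJ, +04:45): 2022-02-01 05:10 UTC ≤ query < 2022-06-23 22:32 UTC
5·60 + 30 + 285 = 615 min
615 = 0·1440 + 615; 615 = 10·60 + 15 → 10:15, same day
→ 2022-02-23 10:15 JQJ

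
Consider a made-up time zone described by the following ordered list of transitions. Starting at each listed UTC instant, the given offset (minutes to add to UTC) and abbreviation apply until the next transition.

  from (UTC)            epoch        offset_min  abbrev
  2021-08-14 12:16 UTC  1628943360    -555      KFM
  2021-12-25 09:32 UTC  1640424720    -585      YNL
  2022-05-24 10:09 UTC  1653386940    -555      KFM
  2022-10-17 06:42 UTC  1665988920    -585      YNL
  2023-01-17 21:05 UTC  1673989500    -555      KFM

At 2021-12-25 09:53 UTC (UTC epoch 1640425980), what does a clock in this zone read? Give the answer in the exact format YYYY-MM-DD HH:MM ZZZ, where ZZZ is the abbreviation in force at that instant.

2021-12-25 00:08 YNL

Query: 2021-12-25 09:53 UTC
Rule 2/5 (YNL, -09:45): 2021-12-25 09:32 UTC ≤ query < 2022-05-24 10:09 UTC
9·60 + 53 - 585 = 8 min
8 = 0·1440 + 8; 8 = 0·60 + 8 → 00:08, same day
→ 2021-12-25 00:08 YNL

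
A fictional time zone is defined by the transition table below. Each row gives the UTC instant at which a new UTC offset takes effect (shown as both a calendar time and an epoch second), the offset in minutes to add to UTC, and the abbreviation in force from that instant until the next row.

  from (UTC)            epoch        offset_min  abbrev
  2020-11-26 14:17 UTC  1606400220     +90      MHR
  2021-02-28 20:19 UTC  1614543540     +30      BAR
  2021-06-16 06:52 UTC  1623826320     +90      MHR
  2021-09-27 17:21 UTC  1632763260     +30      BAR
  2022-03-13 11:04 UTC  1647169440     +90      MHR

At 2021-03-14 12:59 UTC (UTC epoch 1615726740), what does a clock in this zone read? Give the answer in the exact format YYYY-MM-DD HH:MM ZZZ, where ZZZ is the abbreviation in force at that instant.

Query: 2021-03-14 12:59 UTC
Rule 2/5 (BAR, +00:30): 2021-02-28 20:19 UTC ≤ query < 2021-06-16 06:52 UTC
12·60 + 59 + 30 = 809 min
809 = 0·1440 + 809; 809 = 13·60 + 29 → 13:29, same day
→ 2021-03-14 13:29 BAR

2021-03-14 13:29 BAR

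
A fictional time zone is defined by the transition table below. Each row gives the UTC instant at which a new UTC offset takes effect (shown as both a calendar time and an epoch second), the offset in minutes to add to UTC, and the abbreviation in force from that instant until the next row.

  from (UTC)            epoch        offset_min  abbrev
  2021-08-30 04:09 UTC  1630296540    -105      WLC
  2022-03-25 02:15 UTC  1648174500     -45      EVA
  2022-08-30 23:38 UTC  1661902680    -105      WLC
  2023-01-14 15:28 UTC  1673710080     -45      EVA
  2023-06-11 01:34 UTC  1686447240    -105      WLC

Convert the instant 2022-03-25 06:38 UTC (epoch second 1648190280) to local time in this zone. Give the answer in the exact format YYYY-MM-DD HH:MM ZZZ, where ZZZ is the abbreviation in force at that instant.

2022-03-25 05:53 EVA

Query: 2022-03-25 06:38 UTC
Rule 2/5 (EVA, -00:45): 2022-03-25 02:15 UTC ≤ query < 2022-08-30 23:38 UTC
6·60 + 38 - 45 = 353 min
353 = 0·1440 + 353; 353 = 5·60 + 53 → 05:53, same day
→ 2022-03-25 05:53 EVA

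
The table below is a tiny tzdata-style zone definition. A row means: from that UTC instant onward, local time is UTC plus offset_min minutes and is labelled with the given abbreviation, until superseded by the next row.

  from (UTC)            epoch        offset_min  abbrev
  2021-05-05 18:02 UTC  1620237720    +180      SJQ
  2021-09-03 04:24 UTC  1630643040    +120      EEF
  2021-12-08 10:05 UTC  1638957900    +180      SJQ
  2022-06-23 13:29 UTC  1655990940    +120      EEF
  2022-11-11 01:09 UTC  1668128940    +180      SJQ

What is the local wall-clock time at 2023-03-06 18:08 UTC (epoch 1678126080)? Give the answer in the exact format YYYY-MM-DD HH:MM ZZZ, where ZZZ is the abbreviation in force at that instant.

Query: 2023-03-06 18:08 UTC
Rule 5/5 (SJQ, +03:00): 2022-11-11 01:09 UTC ≤ query < +∞
18·60 + 8 + 180 = 1268 min
1268 = 0·1440 + 1268; 1268 = 21·60 + 8 → 21:08, same day
→ 2023-03-06 21:08 SJQ

2023-03-06 21:08 SJQ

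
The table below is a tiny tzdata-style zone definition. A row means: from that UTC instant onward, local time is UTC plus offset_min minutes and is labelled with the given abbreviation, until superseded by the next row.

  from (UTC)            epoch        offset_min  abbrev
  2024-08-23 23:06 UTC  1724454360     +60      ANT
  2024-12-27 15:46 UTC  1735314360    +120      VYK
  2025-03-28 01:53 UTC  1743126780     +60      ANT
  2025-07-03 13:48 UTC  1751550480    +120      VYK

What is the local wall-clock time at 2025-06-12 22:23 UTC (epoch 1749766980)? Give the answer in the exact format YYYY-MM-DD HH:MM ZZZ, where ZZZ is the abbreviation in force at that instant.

Query: 2025-06-12 22:23 UTC
Rule 3/4 (ANT, +01:00): 2025-03-28 01:53 UTC ≤ query < 2025-07-03 13:48 UTC
22·60 + 23 + 60 = 1403 min
1403 = 0·1440 + 1403; 1403 = 23·60 + 23 → 23:23, same day
→ 2025-06-12 23:23 ANT

2025-06-12 23:23 ANT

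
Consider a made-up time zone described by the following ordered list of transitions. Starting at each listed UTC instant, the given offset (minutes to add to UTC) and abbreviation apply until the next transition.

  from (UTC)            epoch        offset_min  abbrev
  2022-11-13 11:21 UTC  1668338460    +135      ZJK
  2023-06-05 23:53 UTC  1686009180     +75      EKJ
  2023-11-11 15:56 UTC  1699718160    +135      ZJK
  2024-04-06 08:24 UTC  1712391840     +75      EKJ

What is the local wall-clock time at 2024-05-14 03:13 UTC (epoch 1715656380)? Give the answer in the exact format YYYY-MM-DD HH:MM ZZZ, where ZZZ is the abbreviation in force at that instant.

Query: 2024-05-14 03:13 UTC
Rule 4/4 (EKJ, +01:15): 2024-04-06 08:24 UTC ≤ query < +∞
3·60 + 13 + 75 = 268 min
268 = 0·1440 + 268; 268 = 4·60 + 28 → 04:28, same day
→ 2024-05-14 04:28 EKJ

2024-05-14 04:28 EKJ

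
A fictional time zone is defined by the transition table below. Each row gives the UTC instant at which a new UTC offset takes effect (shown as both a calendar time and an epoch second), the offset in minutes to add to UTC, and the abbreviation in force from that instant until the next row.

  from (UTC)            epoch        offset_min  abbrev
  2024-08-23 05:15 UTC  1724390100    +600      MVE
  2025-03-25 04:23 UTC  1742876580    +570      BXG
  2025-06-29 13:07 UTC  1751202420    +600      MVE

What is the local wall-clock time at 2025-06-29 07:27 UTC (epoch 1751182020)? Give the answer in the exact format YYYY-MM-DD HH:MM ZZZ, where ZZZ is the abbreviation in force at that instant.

2025-06-29 16:57 BXG

Query: 2025-06-29 07:27 UTC
Rule 2/3 (BXG, +09:30): 2025-03-25 04:23 UTC ≤ query < 2025-06-29 13:07 UTC
7·60 + 27 + 570 = 1017 min
1017 = 0·1440 + 1017; 1017 = 16·60 + 57 → 16:57, same day
→ 2025-06-29 16:57 BXG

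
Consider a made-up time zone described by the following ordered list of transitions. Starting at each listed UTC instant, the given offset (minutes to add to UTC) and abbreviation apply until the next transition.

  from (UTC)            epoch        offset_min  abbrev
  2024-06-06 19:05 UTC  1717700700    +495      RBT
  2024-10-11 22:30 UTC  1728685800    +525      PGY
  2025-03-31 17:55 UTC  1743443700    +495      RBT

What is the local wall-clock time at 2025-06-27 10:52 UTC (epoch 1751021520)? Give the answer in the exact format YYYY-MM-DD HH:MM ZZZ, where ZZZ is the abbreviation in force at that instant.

2025-06-27 19:07 RBT

Query: 2025-06-27 10:52 UTC
Rule 3/3 (RBT, +08:15): 2025-03-31 17:55 UTC ≤ query < +∞
10·60 + 52 + 495 = 1147 min
1147 = 0·1440 + 1147; 1147 = 19·60 + 7 → 19:07, same day
→ 2025-06-27 19:07 RBT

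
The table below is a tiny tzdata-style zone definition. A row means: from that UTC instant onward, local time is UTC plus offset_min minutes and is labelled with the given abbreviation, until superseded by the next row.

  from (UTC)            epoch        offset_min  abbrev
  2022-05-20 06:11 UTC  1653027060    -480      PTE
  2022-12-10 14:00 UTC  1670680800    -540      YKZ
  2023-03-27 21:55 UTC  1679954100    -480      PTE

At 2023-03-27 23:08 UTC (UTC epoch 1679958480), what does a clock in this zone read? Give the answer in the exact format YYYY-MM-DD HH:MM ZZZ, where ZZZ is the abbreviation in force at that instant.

Query: 2023-03-27 23:08 UTC
Rule 3/3 (PTE, -08:00): 2023-03-27 21:55 UTC ≤ query < +∞
23·60 + 8 - 480 = 908 min
908 = 0·1440 + 908; 908 = 15·60 + 8 → 15:08, same day
→ 2023-03-27 15:08 PTE

2023-03-27 15:08 PTE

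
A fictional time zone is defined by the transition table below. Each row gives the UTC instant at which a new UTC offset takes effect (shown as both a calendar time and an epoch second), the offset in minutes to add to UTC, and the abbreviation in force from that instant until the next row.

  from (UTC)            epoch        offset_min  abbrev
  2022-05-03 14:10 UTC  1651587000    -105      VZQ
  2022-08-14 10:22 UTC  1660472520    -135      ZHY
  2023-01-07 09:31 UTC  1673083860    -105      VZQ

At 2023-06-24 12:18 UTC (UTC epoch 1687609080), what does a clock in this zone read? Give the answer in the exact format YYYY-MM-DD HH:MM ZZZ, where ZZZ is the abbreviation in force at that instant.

2023-06-24 10:33 VZQ

Query: 2023-06-24 12:18 UTC
Rule 3/3 (VZQ, -01:45): 2023-01-07 09:31 UTC ≤ query < +∞
12·60 + 18 - 105 = 633 min
633 = 0·1440 + 633; 633 = 10·60 + 33 → 10:33, same day
→ 2023-06-24 10:33 VZQ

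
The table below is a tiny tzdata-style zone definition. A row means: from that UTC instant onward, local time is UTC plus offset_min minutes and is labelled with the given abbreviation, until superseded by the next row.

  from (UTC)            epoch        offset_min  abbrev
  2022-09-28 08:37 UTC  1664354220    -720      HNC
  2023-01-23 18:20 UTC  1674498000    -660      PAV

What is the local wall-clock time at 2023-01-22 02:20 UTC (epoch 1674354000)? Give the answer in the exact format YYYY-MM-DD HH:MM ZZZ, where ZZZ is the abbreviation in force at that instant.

2023-01-21 14:20 HNC

Query: 2023-01-22 02:20 UTC
Rule 1/2 (HNC, -12:00): 2022-09-28 08:37 UTC ≤ query < 2023-01-23 18:20 UTC
2·60 + 20 - 720 = -580 min
-580 = -1·1440 + 860; 860 = 14·60 + 20 → 14:20, 2023-01-22 - 1 day = 2023-01-21
→ 2023-01-21 14:20 HNC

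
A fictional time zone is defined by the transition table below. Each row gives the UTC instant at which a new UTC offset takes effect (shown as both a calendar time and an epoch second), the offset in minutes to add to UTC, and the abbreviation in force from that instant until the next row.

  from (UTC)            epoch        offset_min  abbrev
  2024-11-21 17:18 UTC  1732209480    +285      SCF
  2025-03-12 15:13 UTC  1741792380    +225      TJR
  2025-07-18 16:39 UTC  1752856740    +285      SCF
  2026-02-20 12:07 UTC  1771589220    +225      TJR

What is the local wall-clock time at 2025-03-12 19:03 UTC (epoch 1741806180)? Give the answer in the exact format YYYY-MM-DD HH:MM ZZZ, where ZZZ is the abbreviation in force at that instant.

2025-03-12 22:48 TJR

Query: 2025-03-12 19:03 UTC
Rule 2/4 (TJR, +03:45): 2025-03-12 15:13 UTC ≤ query < 2025-07-18 16:39 UTC
19·60 + 3 + 225 = 1368 min
1368 = 0·1440 + 1368; 1368 = 22·60 + 48 → 22:48, same day
→ 2025-03-12 22:48 TJR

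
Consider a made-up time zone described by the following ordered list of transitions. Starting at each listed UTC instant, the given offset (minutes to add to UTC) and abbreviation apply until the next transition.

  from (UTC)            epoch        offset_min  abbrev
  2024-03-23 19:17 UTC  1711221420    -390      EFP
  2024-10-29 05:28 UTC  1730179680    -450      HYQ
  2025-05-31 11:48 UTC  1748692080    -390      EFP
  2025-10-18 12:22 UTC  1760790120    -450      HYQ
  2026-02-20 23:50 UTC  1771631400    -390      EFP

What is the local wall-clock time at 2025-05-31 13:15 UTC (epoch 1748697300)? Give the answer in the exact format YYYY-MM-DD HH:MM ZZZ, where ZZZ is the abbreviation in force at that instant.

2025-05-31 06:45 EFP

Query: 2025-05-31 13:15 UTC
Rule 3/5 (EFP, -06:30): 2025-05-31 11:48 UTC ≤ query < 2025-10-18 12:22 UTC
13·60 + 15 - 390 = 405 min
405 = 0·1440 + 405; 405 = 6·60 + 45 → 06:45, same day
→ 2025-05-31 06:45 EFP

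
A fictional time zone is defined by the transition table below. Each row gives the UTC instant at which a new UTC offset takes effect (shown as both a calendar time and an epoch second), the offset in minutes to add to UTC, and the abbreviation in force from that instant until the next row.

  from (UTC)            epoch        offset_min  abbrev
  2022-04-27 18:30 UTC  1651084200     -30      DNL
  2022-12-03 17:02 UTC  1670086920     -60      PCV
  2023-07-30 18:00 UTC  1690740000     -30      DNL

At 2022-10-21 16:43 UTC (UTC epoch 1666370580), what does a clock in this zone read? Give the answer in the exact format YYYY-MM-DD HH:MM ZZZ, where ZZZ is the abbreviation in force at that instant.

Query: 2022-10-21 16:43 UTC
Rule 1/3 (DNL, -00:30): 2022-04-27 18:30 UTC ≤ query < 2022-12-03 17:02 UTC
16·60 + 43 - 30 = 973 min
973 = 0·1440 + 973; 973 = 16·60 + 13 → 16:13, same day
→ 2022-10-21 16:13 DNL

2022-10-21 16:13 DNL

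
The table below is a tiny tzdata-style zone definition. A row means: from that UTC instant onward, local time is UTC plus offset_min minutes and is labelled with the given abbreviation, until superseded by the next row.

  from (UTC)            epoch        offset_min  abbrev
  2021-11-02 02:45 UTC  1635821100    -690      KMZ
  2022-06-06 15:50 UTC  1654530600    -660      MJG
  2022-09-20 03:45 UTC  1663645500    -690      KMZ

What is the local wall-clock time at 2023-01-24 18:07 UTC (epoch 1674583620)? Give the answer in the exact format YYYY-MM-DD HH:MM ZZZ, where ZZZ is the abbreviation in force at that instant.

2023-01-24 06:37 KMZ

Query: 2023-01-24 18:07 UTC
Rule 3/3 (KMZ, -11:30): 2022-09-20 03:45 UTC ≤ query < +∞
18·60 + 7 - 690 = 397 min
397 = 0·1440 + 397; 397 = 6·60 + 37 → 06:37, same day
→ 2023-01-24 06:37 KMZ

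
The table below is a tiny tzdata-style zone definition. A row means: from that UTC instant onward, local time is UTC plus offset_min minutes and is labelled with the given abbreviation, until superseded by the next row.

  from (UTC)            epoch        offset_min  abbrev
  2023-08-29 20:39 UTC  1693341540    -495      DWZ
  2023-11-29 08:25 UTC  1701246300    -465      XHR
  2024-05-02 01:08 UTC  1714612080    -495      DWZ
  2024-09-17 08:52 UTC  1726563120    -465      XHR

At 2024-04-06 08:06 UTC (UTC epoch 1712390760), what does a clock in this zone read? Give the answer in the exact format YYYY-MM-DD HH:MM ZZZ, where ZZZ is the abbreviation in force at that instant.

Query: 2024-04-06 08:06 UTC
Rule 2/4 (XHR, -07:45): 2023-11-29 08:25 UTC ≤ query < 2024-05-02 01:08 UTC
8·60 + 6 - 465 = 21 min
21 = 0·1440 + 21; 21 = 0·60 + 21 → 00:21, same day
→ 2024-04-06 00:21 XHR

2024-04-06 00:21 XHR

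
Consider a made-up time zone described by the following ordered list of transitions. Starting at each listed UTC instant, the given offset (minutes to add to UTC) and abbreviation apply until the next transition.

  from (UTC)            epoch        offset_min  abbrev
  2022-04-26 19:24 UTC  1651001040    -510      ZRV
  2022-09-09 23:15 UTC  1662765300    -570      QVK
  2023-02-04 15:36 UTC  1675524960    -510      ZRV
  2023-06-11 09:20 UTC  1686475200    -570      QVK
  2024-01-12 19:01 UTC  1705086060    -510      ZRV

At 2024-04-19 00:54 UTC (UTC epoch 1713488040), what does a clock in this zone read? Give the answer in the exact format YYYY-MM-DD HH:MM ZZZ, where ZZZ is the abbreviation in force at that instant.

2024-04-18 16:24 ZRV

Query: 2024-04-19 00:54 UTC
Rule 5/5 (ZRV, -08:30): 2024-01-12 19:01 UTC ≤ query < +∞
0·60 + 54 - 510 = -456 min
-456 = -1·1440 + 984; 984 = 16·60 + 24 → 16:24, 2024-04-19 - 1 day = 2024-04-18
→ 2024-04-18 16:24 ZRV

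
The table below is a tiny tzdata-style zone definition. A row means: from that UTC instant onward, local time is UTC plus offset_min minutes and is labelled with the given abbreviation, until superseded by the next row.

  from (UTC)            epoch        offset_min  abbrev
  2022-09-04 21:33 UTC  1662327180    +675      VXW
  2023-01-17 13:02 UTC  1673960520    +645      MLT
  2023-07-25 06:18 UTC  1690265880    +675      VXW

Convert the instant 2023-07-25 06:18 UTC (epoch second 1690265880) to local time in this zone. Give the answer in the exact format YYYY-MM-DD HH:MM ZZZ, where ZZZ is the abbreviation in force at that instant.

Query: 2023-07-25 06:18 UTC
Rule 3/3 (VXW, +11:15): 2023-07-25 06:18 UTC ≤ query < +∞
6·60 + 18 + 675 = 1053 min
1053 = 0·1440 + 1053; 1053 = 17·60 + 33 → 17:33, same day
→ 2023-07-25 17:33 VXW

2023-07-25 17:33 VXW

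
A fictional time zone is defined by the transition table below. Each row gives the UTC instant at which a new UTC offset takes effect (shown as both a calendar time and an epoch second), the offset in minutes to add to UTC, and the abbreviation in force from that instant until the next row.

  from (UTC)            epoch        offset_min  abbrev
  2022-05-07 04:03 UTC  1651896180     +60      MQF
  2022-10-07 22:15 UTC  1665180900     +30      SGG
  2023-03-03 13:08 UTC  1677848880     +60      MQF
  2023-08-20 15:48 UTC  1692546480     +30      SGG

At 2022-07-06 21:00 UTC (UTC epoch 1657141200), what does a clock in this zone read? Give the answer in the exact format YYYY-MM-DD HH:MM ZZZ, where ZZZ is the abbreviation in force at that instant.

2022-07-06 22:00 MQF

Query: 2022-07-06 21:00 UTC
Rule 1/4 (MQF, +01:00): 2022-05-07 04:03 UTC ≤ query < 2022-10-07 22:15 UTC
21·60 + 0 + 60 = 1320 min
1320 = 0·1440 + 1320; 1320 = 22·60 + 0 → 22:00, same day
→ 2022-07-06 22:00 MQF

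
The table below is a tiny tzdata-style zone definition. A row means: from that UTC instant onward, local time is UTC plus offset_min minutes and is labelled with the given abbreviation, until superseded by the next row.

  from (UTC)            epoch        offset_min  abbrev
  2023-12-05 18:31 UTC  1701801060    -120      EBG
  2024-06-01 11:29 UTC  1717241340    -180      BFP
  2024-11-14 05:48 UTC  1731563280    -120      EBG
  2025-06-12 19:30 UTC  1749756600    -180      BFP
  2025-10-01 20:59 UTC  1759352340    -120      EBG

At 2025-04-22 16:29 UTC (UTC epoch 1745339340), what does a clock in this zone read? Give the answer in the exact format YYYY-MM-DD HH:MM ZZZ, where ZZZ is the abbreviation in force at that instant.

Query: 2025-04-22 16:29 UTC
Rule 3/5 (EBG, -02:00): 2024-11-14 05:48 UTC ≤ query < 2025-06-12 19:30 UTC
16·60 + 29 - 120 = 869 min
869 = 0·1440 + 869; 869 = 14·60 + 29 → 14:29, same day
→ 2025-04-22 14:29 EBG

2025-04-22 14:29 EBG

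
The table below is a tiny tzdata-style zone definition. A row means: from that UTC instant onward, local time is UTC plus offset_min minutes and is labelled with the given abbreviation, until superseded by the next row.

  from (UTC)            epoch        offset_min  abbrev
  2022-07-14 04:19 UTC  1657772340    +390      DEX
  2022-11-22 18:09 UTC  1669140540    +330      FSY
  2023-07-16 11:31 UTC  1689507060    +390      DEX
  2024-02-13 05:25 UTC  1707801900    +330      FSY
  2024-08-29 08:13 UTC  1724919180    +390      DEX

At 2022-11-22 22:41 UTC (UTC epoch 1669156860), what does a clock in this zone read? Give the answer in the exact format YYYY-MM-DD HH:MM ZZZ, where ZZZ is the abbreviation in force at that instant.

2022-11-23 04:11 FSY

Query: 2022-11-22 22:41 UTC
Rule 2/5 (FSY, +05:30): 2022-11-22 18:09 UTC ≤ query < 2023-07-16 11:31 UTC
22·60 + 41 + 330 = 1691 min
1691 = 1·1440 + 251; 251 = 4·60 + 11 → 04:11, 2022-11-22 + 1 day = 2022-11-23
→ 2022-11-23 04:11 FSY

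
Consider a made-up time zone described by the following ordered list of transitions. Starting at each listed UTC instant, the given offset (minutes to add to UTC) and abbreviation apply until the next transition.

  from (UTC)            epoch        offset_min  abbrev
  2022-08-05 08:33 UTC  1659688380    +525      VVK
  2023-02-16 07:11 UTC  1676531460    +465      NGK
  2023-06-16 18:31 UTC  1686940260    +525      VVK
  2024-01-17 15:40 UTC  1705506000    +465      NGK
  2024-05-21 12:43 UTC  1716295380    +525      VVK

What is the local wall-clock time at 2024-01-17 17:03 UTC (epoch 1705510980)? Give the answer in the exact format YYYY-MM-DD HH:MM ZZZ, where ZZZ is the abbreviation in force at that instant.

2024-01-18 00:48 NGK

Query: 2024-01-17 17:03 UTC
Rule 4/5 (NGK, +07:45): 2024-01-17 15:40 UTC ≤ query < 2024-05-21 12:43 UTC
17·60 + 3 + 465 = 1488 min
1488 = 1·1440 + 48; 48 = 0·60 + 48 → 00:48, 2024-01-17 + 1 day = 2024-01-18
→ 2024-01-18 00:48 NGK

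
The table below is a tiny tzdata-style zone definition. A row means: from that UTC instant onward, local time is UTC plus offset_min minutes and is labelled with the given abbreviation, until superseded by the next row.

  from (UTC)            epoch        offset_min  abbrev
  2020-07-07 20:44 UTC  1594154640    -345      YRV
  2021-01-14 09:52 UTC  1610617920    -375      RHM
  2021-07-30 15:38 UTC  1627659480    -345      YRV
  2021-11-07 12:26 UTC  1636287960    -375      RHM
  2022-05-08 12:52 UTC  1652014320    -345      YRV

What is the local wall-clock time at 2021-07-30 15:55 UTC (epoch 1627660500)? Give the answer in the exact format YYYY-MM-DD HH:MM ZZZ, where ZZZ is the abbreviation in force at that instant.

2021-07-30 10:10 YRV

Query: 2021-07-30 15:55 UTC
Rule 3/5 (YRV, -05:45): 2021-07-30 15:38 UTC ≤ query < 2021-11-07 12:26 UTC
15·60 + 55 - 345 = 610 min
610 = 0·1440 + 610; 610 = 10·60 + 10 → 10:10, same day
→ 2021-07-30 10:10 YRV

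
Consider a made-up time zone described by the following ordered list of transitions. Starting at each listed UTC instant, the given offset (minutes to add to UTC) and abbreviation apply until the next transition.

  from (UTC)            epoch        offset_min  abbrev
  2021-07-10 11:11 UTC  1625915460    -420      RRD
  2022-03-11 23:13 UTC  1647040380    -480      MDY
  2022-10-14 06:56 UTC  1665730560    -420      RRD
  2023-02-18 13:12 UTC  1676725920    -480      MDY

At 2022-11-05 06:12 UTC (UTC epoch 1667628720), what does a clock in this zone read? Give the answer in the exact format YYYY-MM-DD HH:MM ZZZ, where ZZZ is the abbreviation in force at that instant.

2022-11-04 23:12 RRD

Query: 2022-11-05 06:12 UTC
Rule 3/4 (RRD, -07:00): 2022-10-14 06:56 UTC ≤ query < 2023-02-18 13:12 UTC
6·60 + 12 - 420 = -48 min
-48 = -1·1440 + 1392; 1392 = 23·60 + 12 → 23:12, 2022-11-05 - 1 day = 2022-11-04
→ 2022-11-04 23:12 RRD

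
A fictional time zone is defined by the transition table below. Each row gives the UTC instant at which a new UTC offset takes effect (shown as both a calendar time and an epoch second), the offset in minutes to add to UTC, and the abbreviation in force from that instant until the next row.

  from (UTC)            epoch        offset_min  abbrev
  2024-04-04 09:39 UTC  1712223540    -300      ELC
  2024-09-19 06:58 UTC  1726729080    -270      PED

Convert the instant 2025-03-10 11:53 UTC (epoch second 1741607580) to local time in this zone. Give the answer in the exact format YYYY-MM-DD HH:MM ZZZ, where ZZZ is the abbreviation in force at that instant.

2025-03-10 07:23 PED

Query: 2025-03-10 11:53 UTC
Rule 2/2 (PED, -04:30): 2024-09-19 06:58 UTC ≤ query < +∞
11·60 + 53 - 270 = 443 min
443 = 0·1440 + 443; 443 = 7·60 + 23 → 07:23, same day
→ 2025-03-10 07:23 PED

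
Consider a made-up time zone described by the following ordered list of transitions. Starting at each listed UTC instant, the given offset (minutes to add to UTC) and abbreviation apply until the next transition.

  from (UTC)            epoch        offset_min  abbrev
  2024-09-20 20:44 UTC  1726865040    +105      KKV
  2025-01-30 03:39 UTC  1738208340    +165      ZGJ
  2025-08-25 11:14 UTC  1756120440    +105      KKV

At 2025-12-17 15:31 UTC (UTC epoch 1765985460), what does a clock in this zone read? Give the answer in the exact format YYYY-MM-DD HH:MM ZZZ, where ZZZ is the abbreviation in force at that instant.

2025-12-17 17:16 KKV

Query: 2025-12-17 15:31 UTC
Rule 3/3 (KKV, +01:45): 2025-08-25 11:14 UTC ≤ query < +∞
15·60 + 31 + 105 = 1036 min
1036 = 0·1440 + 1036; 1036 = 17·60 + 16 → 17:16, same day
→ 2025-12-17 17:16 KKV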